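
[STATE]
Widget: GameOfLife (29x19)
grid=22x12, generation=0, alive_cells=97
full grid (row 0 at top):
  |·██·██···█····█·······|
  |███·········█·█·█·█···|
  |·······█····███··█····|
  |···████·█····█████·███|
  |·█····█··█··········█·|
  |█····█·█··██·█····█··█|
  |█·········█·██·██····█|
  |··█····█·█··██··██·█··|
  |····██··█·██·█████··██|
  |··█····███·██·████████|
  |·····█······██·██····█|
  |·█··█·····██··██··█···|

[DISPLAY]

Gen: 0                       
·██·██···█····█·······       
███·········█·█·█·█···       
·······█····███··█····       
···████·█····█████·███       
·█····█··█··········█·       
█····█·█··██·█····█··█       
█·········█·██·██····█       
··█····█·█··██··██·█··       
····██··█·██·█████··██       
··█····███·██·████████       
·····█······██·██····█       
·█··█·····██··██··█···       
                             
                             
                             
                             
                             
                             


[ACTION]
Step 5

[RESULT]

Gen: 5                       
············████······       
·██···██···███·██·····       
·██··█··█·██···██·····       
█·█···█···············       
·█····················       
··█··············█·█·█       
·█··············█·███·       
······█········█··█···       
····█████····█████····       
····█··█··█··██·······       
····█···█···█·█·······       
······················       
                             
                             
                             
                             
                             
                             


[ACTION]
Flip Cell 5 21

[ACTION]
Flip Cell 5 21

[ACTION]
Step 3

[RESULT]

Gen: 8                       
······················       
·██·······██··········       
█··█······██··██······       
█·███·················       
█··█··················       
·██···············█···       
·················██···       
····█···········█·····       
···█·█················       
···█·█·········█·█····       
················█·····       
······················       
                             
                             
                             
                             
                             
                             


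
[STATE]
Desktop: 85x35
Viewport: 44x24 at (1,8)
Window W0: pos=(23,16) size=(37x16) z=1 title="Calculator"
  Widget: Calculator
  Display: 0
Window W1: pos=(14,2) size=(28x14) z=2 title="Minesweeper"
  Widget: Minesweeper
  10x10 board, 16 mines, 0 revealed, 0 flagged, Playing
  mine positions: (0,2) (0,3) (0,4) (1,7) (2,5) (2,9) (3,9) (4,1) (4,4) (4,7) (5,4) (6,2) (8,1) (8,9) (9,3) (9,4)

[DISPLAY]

             ┃■■■■■■■■■■                ┃   
             ┃■■■■■■■■■■                ┃   
             ┃■■■■■■■■■■                ┃   
             ┃■■■■■■■■■■                ┃   
             ┃■■■■■■■■■■                ┃   
             ┃■■■■■■■■■■                ┃   
             ┃■■■■■■■■■■                ┃   
             ┗━━━━━━━━━━━━━━━━━━━━━━━━━━┛   
                      ┏━━━━━━━━━━━━━━━━━━━━━
                      ┃ Calculator          
                      ┠─────────────────────
                      ┃                     
                      ┃┌───┬───┬───┬───┐    
                      ┃│ 7 │ 8 │ 9 │ ÷ │    
                      ┃├───┼───┼───┼───┤    
                      ┃│ 4 │ 5 │ 6 │ × │    
                      ┃├───┼───┼───┼───┤    
                      ┃│ 1 │ 2 │ 3 │ - │    
                      ┃├───┼───┼───┼───┤    
                      ┃│ 0 │ . │ = │ + │    
                      ┃├───┼───┼───┼───┤    
                      ┃│ C │ MC│ MR│ M+│    
                      ┃└───┴───┴───┴───┘    
                      ┗━━━━━━━━━━━━━━━━━━━━━


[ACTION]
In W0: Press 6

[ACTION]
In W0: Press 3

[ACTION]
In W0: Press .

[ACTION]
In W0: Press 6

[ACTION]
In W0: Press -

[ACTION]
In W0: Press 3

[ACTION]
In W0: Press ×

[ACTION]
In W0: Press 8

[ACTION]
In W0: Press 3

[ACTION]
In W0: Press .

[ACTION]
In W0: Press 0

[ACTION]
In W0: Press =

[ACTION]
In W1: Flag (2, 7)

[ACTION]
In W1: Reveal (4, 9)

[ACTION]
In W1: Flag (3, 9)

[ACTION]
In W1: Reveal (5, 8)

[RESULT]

             ┃■■■■■■■■■⚑                ┃   
             ┃■■■■■■■■■1                ┃   
             ┃■■■■■■■■1■                ┃   
             ┃■■■■■■■■■■                ┃   
             ┃■■■■■■■■■■                ┃   
             ┃■■■■■■■■■■                ┃   
             ┃■■■■■■■■■■                ┃   
             ┗━━━━━━━━━━━━━━━━━━━━━━━━━━┛   
                      ┏━━━━━━━━━━━━━━━━━━━━━
                      ┃ Calculator          
                      ┠─────────────────────
                      ┃                     
                      ┃┌───┬───┬───┬───┐    
                      ┃│ 7 │ 8 │ 9 │ ÷ │    
                      ┃├───┼───┼───┼───┤    
                      ┃│ 4 │ 5 │ 6 │ × │    
                      ┃├───┼───┼───┼───┤    
                      ┃│ 1 │ 2 │ 3 │ - │    
                      ┃├───┼───┼───┼───┤    
                      ┃│ 0 │ . │ = │ + │    
                      ┃├───┼───┼───┼───┤    
                      ┃│ C │ MC│ MR│ M+│    
                      ┃└───┴───┴───┴───┘    
                      ┗━━━━━━━━━━━━━━━━━━━━━


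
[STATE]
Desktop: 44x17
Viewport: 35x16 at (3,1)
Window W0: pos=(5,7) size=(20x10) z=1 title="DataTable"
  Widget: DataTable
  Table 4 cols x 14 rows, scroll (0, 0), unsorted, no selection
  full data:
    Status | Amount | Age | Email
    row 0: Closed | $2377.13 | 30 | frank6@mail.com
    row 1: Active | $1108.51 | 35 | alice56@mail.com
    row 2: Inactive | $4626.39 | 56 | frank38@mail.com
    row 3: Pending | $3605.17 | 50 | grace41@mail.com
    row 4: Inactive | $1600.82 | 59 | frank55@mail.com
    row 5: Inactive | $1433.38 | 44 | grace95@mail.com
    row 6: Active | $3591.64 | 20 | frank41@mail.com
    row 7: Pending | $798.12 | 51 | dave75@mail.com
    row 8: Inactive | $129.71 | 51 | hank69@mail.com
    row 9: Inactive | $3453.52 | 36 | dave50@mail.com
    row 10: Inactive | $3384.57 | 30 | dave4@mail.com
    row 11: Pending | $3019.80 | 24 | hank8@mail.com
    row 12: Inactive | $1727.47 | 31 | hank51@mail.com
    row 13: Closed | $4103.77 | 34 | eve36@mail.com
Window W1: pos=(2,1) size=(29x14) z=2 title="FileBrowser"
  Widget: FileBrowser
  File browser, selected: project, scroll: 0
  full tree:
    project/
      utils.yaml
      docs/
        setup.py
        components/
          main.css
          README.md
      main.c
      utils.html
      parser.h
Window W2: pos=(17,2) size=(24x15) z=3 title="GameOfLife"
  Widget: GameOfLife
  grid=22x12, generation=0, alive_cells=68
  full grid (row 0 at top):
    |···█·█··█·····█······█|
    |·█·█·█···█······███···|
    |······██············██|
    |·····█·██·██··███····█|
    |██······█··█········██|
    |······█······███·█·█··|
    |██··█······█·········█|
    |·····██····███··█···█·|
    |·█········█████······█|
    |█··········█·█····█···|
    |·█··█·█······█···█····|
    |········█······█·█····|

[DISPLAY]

━━━━━━━━━━━━━━━━━━━━━━━━━━━┓       
 FileBrowser  ┏━━━━━━━━━━━━━━━━━━━━
──────────────┃ GameOfLife         
> [-] project/┠────────────────────
    utils.yaml┃Gen: 0              
    [+] docs/ ┃·█·█·█···█······███·
    main.c    ┃······██············
    utils.html┃·····█·██·██··███···
    parser.h  ┃██······█··█········
              ┃······█······███·█·█
              ┃██··█······█········
              ┃·····██····███··█···
              ┃·█········█████·····
━━━━━━━━━━━━━━┃█··········█·█····█·
  ┃Pending │$3┃·█··█·█······█···█··
  ┗━━━━━━━━━━━┗━━━━━━━━━━━━━━━━━━━━


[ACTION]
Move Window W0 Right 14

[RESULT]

━━━━━━━━━━━━━━━━━━━━━━━━━━━┓       
 FileBrowser  ┏━━━━━━━━━━━━━━━━━━━━
──────────────┃ GameOfLife         
> [-] project/┠────────────────────
    utils.yaml┃Gen: 0              
    [+] docs/ ┃·█·█·█···█······███·
    main.c    ┃······██············
    utils.html┃·····█·██·██··███···
    parser.h  ┃██······█··█········
              ┃······█······███·█·█
              ┃██··█······█········
              ┃·····██····███··█···
              ┃·█········█████·····
━━━━━━━━━━━━━━┃█··········█·█····█·
              ┃·█··█·█······█···█··
              ┗━━━━━━━━━━━━━━━━━━━━


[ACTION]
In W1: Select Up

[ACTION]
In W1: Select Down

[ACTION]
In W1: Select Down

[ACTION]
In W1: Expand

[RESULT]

━━━━━━━━━━━━━━━━━━━━━━━━━━━┓       
 FileBrowser  ┏━━━━━━━━━━━━━━━━━━━━
──────────────┃ GameOfLife         
  [-] project/┠────────────────────
    utils.yaml┃Gen: 0              
  > [-] docs/ ┃·█·█·█···█······███·
      setup.py┃······██············
      [+] comp┃·····█·██·██··███···
    main.c    ┃██······█··█········
    utils.html┃······█······███·█·█
    parser.h  ┃██··█······█········
              ┃·····██····███··█···
              ┃·█········█████·····
━━━━━━━━━━━━━━┃█··········█·█····█·
              ┃·█··█·█······█···█··
              ┗━━━━━━━━━━━━━━━━━━━━


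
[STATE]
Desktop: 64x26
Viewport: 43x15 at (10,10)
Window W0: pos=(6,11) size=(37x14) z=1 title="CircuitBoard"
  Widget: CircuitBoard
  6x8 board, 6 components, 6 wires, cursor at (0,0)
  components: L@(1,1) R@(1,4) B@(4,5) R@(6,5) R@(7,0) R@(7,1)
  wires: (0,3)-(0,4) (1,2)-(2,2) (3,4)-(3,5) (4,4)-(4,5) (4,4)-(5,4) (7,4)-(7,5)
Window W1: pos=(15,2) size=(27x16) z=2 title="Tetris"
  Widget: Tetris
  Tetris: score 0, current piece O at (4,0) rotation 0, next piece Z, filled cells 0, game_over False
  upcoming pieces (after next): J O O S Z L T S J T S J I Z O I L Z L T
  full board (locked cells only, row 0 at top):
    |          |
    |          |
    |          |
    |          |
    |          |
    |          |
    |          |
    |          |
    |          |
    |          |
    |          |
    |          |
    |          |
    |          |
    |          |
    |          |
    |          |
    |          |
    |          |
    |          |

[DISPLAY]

     ┃          │              ┃           
━━━━━┃          │Score:        ┃┓          
rcuit┃          │0             ┃┃          
─────┃          │              ┃┨          
0 1 2┃          │              ┃┃          
[.]  ┃          │              ┃┃          
     ┃          │              ┃┃          
     ┗━━━━━━━━━━━━━━━━━━━━━━━━━┛┃          
         │                      ┃          
         ·                      ┃          
                                ┃          
                 · ─ ·          ┃          
                                ┃          
                 · ─ B          ┃          
━━━━━━━━━━━━━━━━━━━━━━━━━━━━━━━━┛          


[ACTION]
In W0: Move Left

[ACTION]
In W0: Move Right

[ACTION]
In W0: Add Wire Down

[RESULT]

     ┃          │              ┃           
━━━━━┃          │Score:        ┃┓          
rcuit┃          │0             ┃┃          
─────┃          │              ┃┨          
0 1 2┃          │              ┃┃          
    [┃          │              ┃┃          
     ┃          │              ┃┃          
     ┗━━━━━━━━━━━━━━━━━━━━━━━━━┛┃          
         │                      ┃          
         ·                      ┃          
                                ┃          
                 · ─ ·          ┃          
                                ┃          
                 · ─ B          ┃          
━━━━━━━━━━━━━━━━━━━━━━━━━━━━━━━━┛          


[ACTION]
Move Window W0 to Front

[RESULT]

     ┃          │              ┃           
━━━━━━━━━━━━━━━━━━━━━━━━━━━━━━━━┓          
rcuitBoard                      ┃          
────────────────────────────────┨          
0 1 2 3 4 5                     ┃          
    [.]      · ─ ·              ┃          
     │                          ┃          
     L   ·       R              ┃          
         │                      ┃          
         ·                      ┃          
                                ┃          
                 · ─ ·          ┃          
                                ┃          
                 · ─ B          ┃          
━━━━━━━━━━━━━━━━━━━━━━━━━━━━━━━━┛          


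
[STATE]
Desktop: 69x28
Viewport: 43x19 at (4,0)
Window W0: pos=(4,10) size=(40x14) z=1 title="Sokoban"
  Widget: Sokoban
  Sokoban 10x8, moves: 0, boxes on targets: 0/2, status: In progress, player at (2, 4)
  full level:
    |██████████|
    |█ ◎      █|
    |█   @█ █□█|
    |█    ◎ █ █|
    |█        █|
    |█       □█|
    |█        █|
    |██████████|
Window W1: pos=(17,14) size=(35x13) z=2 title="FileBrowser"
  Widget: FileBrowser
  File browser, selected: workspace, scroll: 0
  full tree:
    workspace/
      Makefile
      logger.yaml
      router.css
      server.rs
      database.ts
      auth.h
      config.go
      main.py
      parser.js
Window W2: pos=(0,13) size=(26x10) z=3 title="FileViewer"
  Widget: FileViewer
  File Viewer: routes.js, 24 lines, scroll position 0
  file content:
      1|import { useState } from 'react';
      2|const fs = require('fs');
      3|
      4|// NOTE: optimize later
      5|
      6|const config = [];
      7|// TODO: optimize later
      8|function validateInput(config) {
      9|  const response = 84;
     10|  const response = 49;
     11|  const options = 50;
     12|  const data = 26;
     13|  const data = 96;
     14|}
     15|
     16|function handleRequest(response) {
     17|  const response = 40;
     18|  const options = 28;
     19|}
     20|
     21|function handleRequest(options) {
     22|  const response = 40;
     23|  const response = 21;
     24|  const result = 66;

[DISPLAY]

                                           
                                           
                                           
                                           
                                           
                                           
                                           
                                           
                                           
                                           
┏━━━━━━━━━━━━━━━━━━━━━━━━━━━━━━━━━━━━━━┓   
┃ Sokoban                              ┃   
┠──────────────────────────────────────┨   
━━━━━━━━━━━━━━━━━━━━━┓                 ┃   
leViewer             ┃━━━━━━━━━━━━━━━━━━━━━
─────────────────────┨wser                 
ort { useState } fro▲┃─────────────────────
st fs = require('fs'█┃rkspace/             
                    ░┃file                 


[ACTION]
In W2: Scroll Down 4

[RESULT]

                                           
                                           
                                           
                                           
                                           
                                           
                                           
                                           
                                           
                                           
┏━━━━━━━━━━━━━━━━━━━━━━━━━━━━━━━━━━━━━━┓   
┃ Sokoban                              ┃   
┠──────────────────────────────────────┨   
━━━━━━━━━━━━━━━━━━━━━┓                 ┃   
leViewer             ┃━━━━━━━━━━━━━━━━━━━━━
─────────────────────┨wser                 
                    ▲┃─────────────────────
st config = [];     █┃rkspace/             
TODO: optimize later░┃file                 


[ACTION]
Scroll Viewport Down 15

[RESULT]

                                           
┏━━━━━━━━━━━━━━━━━━━━━━━━━━━━━━━━━━━━━━┓   
┃ Sokoban                              ┃   
┠──────────────────────────────────────┨   
━━━━━━━━━━━━━━━━━━━━━┓                 ┃   
leViewer             ┃━━━━━━━━━━━━━━━━━━━━━
─────────────────────┨wser                 
                    ▲┃─────────────────────
st config = [];     █┃rkspace/             
TODO: optimize later░┃file                 
ction validateInput(░┃er.yaml              
onst response = 84; ░┃er.css               
onst response = 49; ▼┃er.rs                
━━━━━━━━━━━━━━━━━━━━━┛base.ts              
┗━━━━━━━━━━━━┃    auth.h                   
             ┃    config.go                
             ┃    main.py                  
             ┗━━━━━━━━━━━━━━━━━━━━━━━━━━━━━
                                           


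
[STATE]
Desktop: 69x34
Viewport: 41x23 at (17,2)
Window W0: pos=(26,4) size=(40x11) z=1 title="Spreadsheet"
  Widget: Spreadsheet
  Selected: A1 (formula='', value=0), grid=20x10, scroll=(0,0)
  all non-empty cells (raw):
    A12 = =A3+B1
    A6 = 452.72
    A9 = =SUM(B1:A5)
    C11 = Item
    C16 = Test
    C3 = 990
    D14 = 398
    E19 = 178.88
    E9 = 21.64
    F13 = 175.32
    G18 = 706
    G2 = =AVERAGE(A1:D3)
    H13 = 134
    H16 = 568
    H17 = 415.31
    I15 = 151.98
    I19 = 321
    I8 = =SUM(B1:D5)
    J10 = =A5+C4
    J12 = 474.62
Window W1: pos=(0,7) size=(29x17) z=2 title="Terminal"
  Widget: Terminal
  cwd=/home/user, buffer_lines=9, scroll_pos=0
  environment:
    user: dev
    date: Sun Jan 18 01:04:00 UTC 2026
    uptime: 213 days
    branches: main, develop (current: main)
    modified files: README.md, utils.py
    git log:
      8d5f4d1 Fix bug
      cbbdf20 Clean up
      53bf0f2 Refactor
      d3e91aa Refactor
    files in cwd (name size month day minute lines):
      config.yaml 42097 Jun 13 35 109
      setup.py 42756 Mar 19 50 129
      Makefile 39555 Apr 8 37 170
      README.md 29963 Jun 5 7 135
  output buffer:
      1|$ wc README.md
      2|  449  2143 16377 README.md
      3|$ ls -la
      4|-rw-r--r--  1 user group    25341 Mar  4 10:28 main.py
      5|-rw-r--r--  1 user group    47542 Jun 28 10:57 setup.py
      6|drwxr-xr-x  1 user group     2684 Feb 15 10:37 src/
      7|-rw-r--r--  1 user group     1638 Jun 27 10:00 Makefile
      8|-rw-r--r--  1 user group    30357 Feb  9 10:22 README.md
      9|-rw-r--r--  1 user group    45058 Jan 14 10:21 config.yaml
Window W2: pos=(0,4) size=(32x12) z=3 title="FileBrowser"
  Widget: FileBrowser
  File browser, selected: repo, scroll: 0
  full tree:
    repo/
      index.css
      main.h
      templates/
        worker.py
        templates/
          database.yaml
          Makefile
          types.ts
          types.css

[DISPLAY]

                                         
                                         
━━━━━━━━━━━━━━┓━━━━━━━━━━━━━━━━━━━━━━━━━━
              ┃adsheet                   
──────────────┨──────────────────────────
              ┃                          
              ┃  A       B       C       
              ┃--------------------------
s/            ┃    [0]       0       0   
              ┃      0       0       0   
              ┃      0       0     990   
              ┃      0       0       0   
              ┃━━━━━━━━━━━━━━━━━━━━━━━━━━
━━━━━━━━━━━━━━┛                          
er group   ┃                             
er group   ┃                             
er group   ┃                             
           ┃                             
           ┃                             
           ┃                             
           ┃                             
━━━━━━━━━━━┛                             
                                         


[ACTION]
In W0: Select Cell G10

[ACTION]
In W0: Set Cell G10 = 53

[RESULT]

                                         
                                         
━━━━━━━━━━━━━━┓━━━━━━━━━━━━━━━━━━━━━━━━━━
              ┃adsheet                   
──────────────┨──────────────────────────
              ┃53                        
              ┃  A       B       C       
              ┃--------------------------
s/            ┃      0       0       0   
              ┃      0       0       0   
              ┃      0       0     990   
              ┃      0       0       0   
              ┃━━━━━━━━━━━━━━━━━━━━━━━━━━
━━━━━━━━━━━━━━┛                          
er group   ┃                             
er group   ┃                             
er group   ┃                             
           ┃                             
           ┃                             
           ┃                             
           ┃                             
━━━━━━━━━━━┛                             
                                         


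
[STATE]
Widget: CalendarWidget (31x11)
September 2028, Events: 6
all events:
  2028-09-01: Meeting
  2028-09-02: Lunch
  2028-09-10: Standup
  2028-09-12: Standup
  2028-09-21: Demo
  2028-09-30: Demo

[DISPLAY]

         September 2028        
Mo Tu We Th Fr Sa Su           
             1*  2*  3         
 4  5  6  7  8  9 10*          
11 12* 13 14 15 16 17          
18 19 20 21* 22 23 24          
25 26 27 28 29 30*             
                               
                               
                               
                               


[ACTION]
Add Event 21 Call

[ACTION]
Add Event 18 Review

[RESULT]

         September 2028        
Mo Tu We Th Fr Sa Su           
             1*  2*  3         
 4  5  6  7  8  9 10*          
11 12* 13 14 15 16 17          
18* 19 20 21* 22 23 24         
25 26 27 28 29 30*             
                               
                               
                               
                               


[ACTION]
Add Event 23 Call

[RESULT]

         September 2028        
Mo Tu We Th Fr Sa Su           
             1*  2*  3         
 4  5  6  7  8  9 10*          
11 12* 13 14 15 16 17          
18* 19 20 21* 22 23* 24        
25 26 27 28 29 30*             
                               
                               
                               
                               


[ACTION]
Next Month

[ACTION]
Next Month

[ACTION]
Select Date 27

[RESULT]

         November 2028         
Mo Tu We Th Fr Sa Su           
       1  2  3  4  5           
 6  7  8  9 10 11 12           
13 14 15 16 17 18 19           
20 21 22 23 24 25 26           
[27] 28 29 30                  
                               
                               
                               
                               


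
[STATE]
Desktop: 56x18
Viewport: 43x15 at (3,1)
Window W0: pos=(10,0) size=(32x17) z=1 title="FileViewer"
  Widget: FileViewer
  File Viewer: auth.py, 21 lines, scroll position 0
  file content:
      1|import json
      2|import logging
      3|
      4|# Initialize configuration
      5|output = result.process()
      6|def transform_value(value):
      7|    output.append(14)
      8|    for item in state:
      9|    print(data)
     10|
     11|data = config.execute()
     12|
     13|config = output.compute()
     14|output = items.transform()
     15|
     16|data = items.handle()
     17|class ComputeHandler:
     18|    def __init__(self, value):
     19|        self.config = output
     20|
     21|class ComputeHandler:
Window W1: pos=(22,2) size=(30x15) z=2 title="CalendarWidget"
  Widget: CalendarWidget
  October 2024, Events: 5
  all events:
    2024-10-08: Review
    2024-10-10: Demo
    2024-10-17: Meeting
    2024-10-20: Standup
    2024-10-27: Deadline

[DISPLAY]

       ┃ FileViewer                   ┃    
       ┠───────────┏━━━━━━━━━━━━━━━━━━━━━━━
       ┃import json┃ CalendarWidget        
       ┃import logg┠───────────────────────
       ┃           ┃        October 2024   
       ┃# Initializ┃Mo Tu We Th Fr Sa Su   
       ┃output = re┃    1  2  3  4  5  6   
       ┃def transfo┃ 7  8*  9 10* 11 12 13 
       ┃    output.┃14 15 16 17* 18 19 20* 
       ┃    for ite┃21 22 23 24 25 26 27*  
       ┃    print(d┃28 29 30 31            
       ┃           ┃                       
       ┃data = conf┃                       
       ┃           ┃                       
       ┃config = ou┃                       


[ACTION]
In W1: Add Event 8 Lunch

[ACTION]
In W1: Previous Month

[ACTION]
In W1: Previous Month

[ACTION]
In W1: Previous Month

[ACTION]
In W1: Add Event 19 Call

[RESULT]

       ┃ FileViewer                   ┃    
       ┠───────────┏━━━━━━━━━━━━━━━━━━━━━━━
       ┃import json┃ CalendarWidget        
       ┃import logg┠───────────────────────
       ┃           ┃         July 2024     
       ┃# Initializ┃Mo Tu We Th Fr Sa Su   
       ┃output = re┃ 1  2  3  4  5  6  7   
       ┃def transfo┃ 8  9 10 11 12 13 14   
       ┃    output.┃15 16 17 18 19* 20 21  
       ┃    for ite┃22 23 24 25 26 27 28   
       ┃    print(d┃29 30 31               
       ┃           ┃                       
       ┃data = conf┃                       
       ┃           ┃                       
       ┃config = ou┃                       


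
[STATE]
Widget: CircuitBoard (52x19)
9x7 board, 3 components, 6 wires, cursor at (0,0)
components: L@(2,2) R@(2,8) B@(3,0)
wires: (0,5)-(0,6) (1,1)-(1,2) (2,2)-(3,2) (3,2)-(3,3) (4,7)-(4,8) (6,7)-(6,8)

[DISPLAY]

   0 1 2 3 4 5 6 7 8                                
0  [.]                  · ─ ·                       
                                                    
1       · ─ ·                                       
                                                    
2           L                       R               
            │                                       
3   B       · ─ ·                                   
                                                    
4                               · ─ ·               
                                                    
5                                                   
                                                    
6                               · ─ ·               
Cursor: (0,0)                                       
                                                    
                                                    
                                                    
                                                    


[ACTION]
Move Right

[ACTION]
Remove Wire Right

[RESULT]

   0 1 2 3 4 5 6 7 8                                
0      [.]              · ─ ·                       
                                                    
1       · ─ ·                                       
                                                    
2           L                       R               
            │                                       
3   B       · ─ ·                                   
                                                    
4                               · ─ ·               
                                                    
5                                                   
                                                    
6                               · ─ ·               
Cursor: (0,1)                                       
                                                    
                                                    
                                                    
                                                    


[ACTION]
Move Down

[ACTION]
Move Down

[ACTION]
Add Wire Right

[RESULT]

   0 1 2 3 4 5 6 7 8                                
0                       · ─ ·                       
                                                    
1       · ─ ·                                       
                                                    
2      [.]─ L                       R               
            │                                       
3   B       · ─ ·                                   
                                                    
4                               · ─ ·               
                                                    
5                                                   
                                                    
6                               · ─ ·               
Cursor: (2,1)                                       
                                                    
                                                    
                                                    
                                                    


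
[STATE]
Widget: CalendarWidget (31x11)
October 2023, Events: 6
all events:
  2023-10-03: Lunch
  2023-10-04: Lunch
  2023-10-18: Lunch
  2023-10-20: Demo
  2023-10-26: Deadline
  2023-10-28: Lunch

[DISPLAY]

          October 2023         
Mo Tu We Th Fr Sa Su           
                   1           
 2  3*  4*  5  6  7  8         
 9 10 11 12 13 14 15           
16 17 18* 19 20* 21 22         
23 24 25 26* 27 28* 29         
30 31                          
                               
                               
                               


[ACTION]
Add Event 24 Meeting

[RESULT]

          October 2023         
Mo Tu We Th Fr Sa Su           
                   1           
 2  3*  4*  5  6  7  8         
 9 10 11 12 13 14 15           
16 17 18* 19 20* 21 22         
23 24* 25 26* 27 28* 29        
30 31                          
                               
                               
                               


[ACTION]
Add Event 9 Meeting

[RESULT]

          October 2023         
Mo Tu We Th Fr Sa Su           
                   1           
 2  3*  4*  5  6  7  8         
 9* 10 11 12 13 14 15          
16 17 18* 19 20* 21 22         
23 24* 25 26* 27 28* 29        
30 31                          
                               
                               
                               


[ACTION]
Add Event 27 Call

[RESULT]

          October 2023         
Mo Tu We Th Fr Sa Su           
                   1           
 2  3*  4*  5  6  7  8         
 9* 10 11 12 13 14 15          
16 17 18* 19 20* 21 22         
23 24* 25 26* 27* 28* 29       
30 31                          
                               
                               
                               


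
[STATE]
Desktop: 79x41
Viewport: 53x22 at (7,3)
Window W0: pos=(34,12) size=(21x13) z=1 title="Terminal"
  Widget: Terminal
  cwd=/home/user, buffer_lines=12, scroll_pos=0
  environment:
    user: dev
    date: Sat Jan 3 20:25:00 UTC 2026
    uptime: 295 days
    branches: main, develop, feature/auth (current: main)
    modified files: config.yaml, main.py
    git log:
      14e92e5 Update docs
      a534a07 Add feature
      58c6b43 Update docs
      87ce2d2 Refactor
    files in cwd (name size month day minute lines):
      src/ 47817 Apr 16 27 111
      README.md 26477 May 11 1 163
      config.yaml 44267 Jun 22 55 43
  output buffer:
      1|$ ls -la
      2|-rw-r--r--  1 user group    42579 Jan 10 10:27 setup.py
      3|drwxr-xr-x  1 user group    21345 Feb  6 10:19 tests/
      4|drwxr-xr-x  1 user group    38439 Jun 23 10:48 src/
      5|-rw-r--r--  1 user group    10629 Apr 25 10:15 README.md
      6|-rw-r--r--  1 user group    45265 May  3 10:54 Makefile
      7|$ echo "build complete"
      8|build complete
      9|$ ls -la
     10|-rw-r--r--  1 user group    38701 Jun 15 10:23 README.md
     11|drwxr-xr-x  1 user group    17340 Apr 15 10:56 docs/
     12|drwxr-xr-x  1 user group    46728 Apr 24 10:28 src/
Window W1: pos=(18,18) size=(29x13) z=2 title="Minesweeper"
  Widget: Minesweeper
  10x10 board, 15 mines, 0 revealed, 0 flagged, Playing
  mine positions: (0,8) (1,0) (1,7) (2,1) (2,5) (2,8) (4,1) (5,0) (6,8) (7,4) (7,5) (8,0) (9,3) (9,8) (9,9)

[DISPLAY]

                                                     
                                                     
                                                     
                                                     
                                                     
                                                     
                                                     
                                                     
                                                     
                           ┏━━━━━━━━━━━━━━━━━━━┓     
                           ┃ Terminal          ┃     
                           ┠───────────────────┨     
                           ┃$ ls -la           ┃     
                           ┃-rw-r--r--  1 user ┃     
                           ┃drwxr-xr-x  1 user ┃     
           ┏━━━━━━━━━━━━━━━━━━━━━━━━━━━┓1 user ┃     
           ┃ Minesweeper               ┃1 user ┃     
           ┠───────────────────────────┨1 user ┃     
           ┃■■■■■■■■■■                 ┃d compl┃     
           ┃■■■■■■■■■■                 ┃te     ┃     
           ┃■■■■■■■■■■                 ┃       ┃     
           ┃■■■■■■■■■■                 ┃━━━━━━━┛     


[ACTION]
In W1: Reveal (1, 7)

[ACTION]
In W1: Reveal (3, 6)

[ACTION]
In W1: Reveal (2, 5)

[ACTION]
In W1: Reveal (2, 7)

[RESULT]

                                                     
                                                     
                                                     
                                                     
                                                     
                                                     
                                                     
                                                     
                                                     
                           ┏━━━━━━━━━━━━━━━━━━━┓     
                           ┃ Terminal          ┃     
                           ┠───────────────────┨     
                           ┃$ ls -la           ┃     
                           ┃-rw-r--r--  1 user ┃     
                           ┃drwxr-xr-x  1 user ┃     
           ┏━━━━━━━━━━━━━━━━━━━━━━━━━━━┓1 user ┃     
           ┃ Minesweeper               ┃1 user ┃     
           ┠───────────────────────────┨1 user ┃     
           ┃■■■■■■■■✹■                 ┃d compl┃     
           ┃✹■■■■■■✹■■                 ┃te     ┃     
           ┃■✹■■■✹■■✹■                 ┃       ┃     
           ┃■■■■■■■■■■                 ┃━━━━━━━┛     


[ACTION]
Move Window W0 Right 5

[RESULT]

                                                     
                                                     
                                                     
                                                     
                                                     
                                                     
                                                     
                                                     
                                                     
                                ┏━━━━━━━━━━━━━━━━━━━┓
                                ┃ Terminal          ┃
                                ┠───────────────────┨
                                ┃$ ls -la           ┃
                                ┃-rw-r--r--  1 user ┃
                                ┃drwxr-xr-x  1 user ┃
           ┏━━━━━━━━━━━━━━━━━━━━━━━━━━━┓r-x  1 user ┃
           ┃ Minesweeper               ┃r--  1 user ┃
           ┠───────────────────────────┨r--  1 user ┃
           ┃■■■■■■■■✹■                 ┃"build compl┃
           ┃✹■■■■■■✹■■                 ┃omplete     ┃
           ┃■✹■■■✹■■✹■                 ┃a           ┃
           ┃■■■■■■■■■■                 ┃━━━━━━━━━━━━┛
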